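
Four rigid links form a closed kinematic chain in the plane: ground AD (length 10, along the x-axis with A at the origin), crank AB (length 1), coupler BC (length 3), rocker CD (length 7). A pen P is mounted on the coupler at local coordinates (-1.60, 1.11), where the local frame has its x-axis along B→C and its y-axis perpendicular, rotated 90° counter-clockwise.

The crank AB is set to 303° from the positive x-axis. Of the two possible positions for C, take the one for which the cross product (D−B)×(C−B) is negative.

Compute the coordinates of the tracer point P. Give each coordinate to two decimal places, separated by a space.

-0.49 0.81

A=(0,0), D=(10.00,0)
B = A + 1.00·(cos303°, sin303°) = (0.5446, -0.8387)
|BD| = 9.4925
circle(B,3.00) ∩ circle(D,7.00): a=2.6393, h=1.4262
  candidates: C₊=(3.0476,0.8151) cross=13.538; C₋=(3.2996,-2.0261) cross=-13.538
  mode - wants cross < 0 → take C=(3.2996,-2.0261) (cross=-13.538)
ex = (C−B)/|BC| = (0.9183,-0.3958); ey = (0.3958,0.9183)
P = B + -1.60·ex + 1.11·ey = (-0.4853,0.8140)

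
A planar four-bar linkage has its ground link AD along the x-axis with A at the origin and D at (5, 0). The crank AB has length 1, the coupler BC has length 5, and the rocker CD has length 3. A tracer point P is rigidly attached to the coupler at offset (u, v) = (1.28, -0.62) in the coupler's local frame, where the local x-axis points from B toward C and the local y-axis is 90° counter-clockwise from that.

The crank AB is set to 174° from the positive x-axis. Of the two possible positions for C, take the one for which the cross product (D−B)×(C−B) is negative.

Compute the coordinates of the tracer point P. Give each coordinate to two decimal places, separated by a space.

-0.22 -1.09

A=(0,0), D=(5.00,0)
B = A + 1.00·(cos174°, sin174°) = (-0.9945, 0.1045)
|BD| = 5.9954
circle(B,5.00) ∩ circle(D,3.00): a=4.3321, h=2.4966
  candidates: C₊=(3.3804,2.5253) cross=14.968; C₋=(3.2934,-2.4673) cross=-14.968
  mode - wants cross < 0 → take C=(3.2934,-2.4673) (cross=-14.968)
ex = (C−B)/|BC| = (0.8576,-0.5144); ey = (0.5144,0.8576)
P = B + 1.28·ex + -0.62·ey = (-0.2157,-1.0855)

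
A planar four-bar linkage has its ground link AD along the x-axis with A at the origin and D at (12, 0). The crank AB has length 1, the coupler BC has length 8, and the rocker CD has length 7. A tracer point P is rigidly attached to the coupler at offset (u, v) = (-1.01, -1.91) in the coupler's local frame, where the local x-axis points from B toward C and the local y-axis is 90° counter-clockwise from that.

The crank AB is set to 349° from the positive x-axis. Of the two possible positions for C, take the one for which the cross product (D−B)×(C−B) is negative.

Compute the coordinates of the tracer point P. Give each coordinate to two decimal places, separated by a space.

-0.99 -1.06

A=(0,0), D=(12.00,0)
B = A + 1.00·(cos349°, sin349°) = (0.9816, -0.1908)
|BD| = 11.0200
circle(B,8.00) ∩ circle(D,7.00): a=6.1906, h=5.0672
  candidates: C₊=(7.0836,4.9828) cross=55.841; C₋=(7.2590,-5.1501) cross=-55.841
  mode - wants cross < 0 → take C=(7.2590,-5.1501) (cross=-55.841)
ex = (C−B)/|BC| = (0.7847,-0.6199); ey = (0.6199,0.7847)
P = B + -1.01·ex + -1.91·ey = (-0.9949,-1.0634)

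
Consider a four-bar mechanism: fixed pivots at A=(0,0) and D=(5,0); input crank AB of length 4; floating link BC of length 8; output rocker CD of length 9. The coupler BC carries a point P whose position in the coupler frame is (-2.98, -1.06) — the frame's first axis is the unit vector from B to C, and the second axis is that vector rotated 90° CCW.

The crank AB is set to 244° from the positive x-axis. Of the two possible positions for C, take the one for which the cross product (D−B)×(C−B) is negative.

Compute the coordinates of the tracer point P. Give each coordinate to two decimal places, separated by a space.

-4.67 -2.38

A=(0,0), D=(5.00,0)
B = A + 4.00·(cos244°, sin244°) = (-1.7535, -3.5952)
|BD| = 7.6508
circle(B,8.00) ∩ circle(D,9.00): a=2.7144, h=7.5254
  candidates: C₊=(-2.8937,4.3232) cross=57.576; C₋=(4.1788,-8.9625) cross=-57.576
  mode - wants cross < 0 → take C=(4.1788,-8.9625) (cross=-57.576)
ex = (C−B)/|BC| = (0.7415,-0.6709); ey = (0.6709,0.7415)
P = B + -2.98·ex + -1.06·ey = (-4.6744,-2.3819)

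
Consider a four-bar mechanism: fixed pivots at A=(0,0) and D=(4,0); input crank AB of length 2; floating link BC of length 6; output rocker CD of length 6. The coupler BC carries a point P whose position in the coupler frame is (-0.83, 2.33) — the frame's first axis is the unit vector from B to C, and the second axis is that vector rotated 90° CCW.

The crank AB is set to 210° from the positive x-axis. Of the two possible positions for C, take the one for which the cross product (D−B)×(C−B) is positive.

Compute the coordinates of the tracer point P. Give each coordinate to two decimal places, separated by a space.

A=(0,0), D=(4.00,0)
B = A + 2.00·(cos210°, sin210°) = (-1.7321, -1.0000)
|BD| = 5.8186
circle(B,6.00) ∩ circle(D,6.00): a=2.9093, h=5.2475
  candidates: C₊=(0.2321,4.6694) cross=30.533; C₋=(2.0358,-5.6694) cross=-30.533
  mode + wants cross > 0 → take C=(0.2321,4.6694) (cross=30.533)
ex = (C−B)/|BC| = (0.3274,0.9449); ey = (-0.9449,0.3274)
P = B + -0.83·ex + 2.33·ey = (-4.2054,-1.0215)

-4.21 -1.02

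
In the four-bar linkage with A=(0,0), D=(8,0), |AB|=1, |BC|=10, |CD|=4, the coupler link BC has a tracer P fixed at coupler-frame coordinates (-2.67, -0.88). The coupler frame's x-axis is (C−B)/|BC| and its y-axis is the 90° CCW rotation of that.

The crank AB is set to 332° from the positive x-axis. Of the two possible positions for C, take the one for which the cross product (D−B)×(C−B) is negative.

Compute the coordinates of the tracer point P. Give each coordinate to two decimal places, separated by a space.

A=(0,0), D=(8.00,0)
B = A + 1.00·(cos332°, sin332°) = (0.8829, -0.4695)
|BD| = 7.1325
circle(B,10.00) ∩ circle(D,4.00): a=9.4548, h=3.2569
  candidates: C₊=(10.1029,3.4026) cross=23.230; C₋=(10.5316,-3.0969) cross=-23.230
  mode - wants cross < 0 → take C=(10.5316,-3.0969) (cross=-23.230)
ex = (C−B)/|BC| = (0.9649,-0.2627); ey = (0.2627,0.9649)
P = B + -2.67·ex + -0.88·ey = (-1.9245,-0.6170)

-1.92 -0.62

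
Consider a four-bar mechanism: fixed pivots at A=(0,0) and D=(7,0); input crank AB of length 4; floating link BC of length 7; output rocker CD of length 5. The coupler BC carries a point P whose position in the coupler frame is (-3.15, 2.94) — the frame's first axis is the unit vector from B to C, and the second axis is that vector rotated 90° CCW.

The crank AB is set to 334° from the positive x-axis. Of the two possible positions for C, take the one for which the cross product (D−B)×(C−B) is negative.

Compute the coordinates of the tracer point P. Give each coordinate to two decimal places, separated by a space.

A=(0,0), D=(7.00,0)
B = A + 4.00·(cos334°, sin334°) = (3.5952, -1.7535)
|BD| = 3.8298
circle(B,7.00) ∩ circle(D,5.00): a=5.0482, h=4.8493
  candidates: C₊=(5.8629,4.8690) cross=18.572; C₋=(10.3034,-3.7533) cross=-18.572
  mode - wants cross < 0 → take C=(10.3034,-3.7533) (cross=-18.572)
ex = (C−B)/|BC| = (0.9583,-0.2857); ey = (0.2857,0.9583)
P = B + -3.15·ex + 2.94·ey = (1.4164,1.9639)

1.42 1.96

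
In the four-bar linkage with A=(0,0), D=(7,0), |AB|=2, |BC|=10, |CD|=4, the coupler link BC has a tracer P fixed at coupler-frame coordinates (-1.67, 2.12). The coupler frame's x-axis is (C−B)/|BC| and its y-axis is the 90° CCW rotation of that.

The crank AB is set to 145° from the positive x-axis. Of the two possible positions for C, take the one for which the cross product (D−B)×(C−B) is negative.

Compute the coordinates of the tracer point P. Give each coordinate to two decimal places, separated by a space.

-1.98 3.82

A=(0,0), D=(7.00,0)
B = A + 2.00·(cos145°, sin145°) = (-1.6383, 1.1472)
|BD| = 8.7141
circle(B,10.00) ∩ circle(D,4.00): a=9.1768, h=3.9732
  candidates: C₊=(7.9817,3.8777) cross=34.623; C₋=(6.9356,-3.9995) cross=-34.623
  mode - wants cross < 0 → take C=(6.9356,-3.9995) (cross=-34.623)
ex = (C−B)/|BC| = (0.8574,-0.5147); ey = (0.5147,0.8574)
P = B + -1.67·ex + 2.12·ey = (-1.9791,3.8243)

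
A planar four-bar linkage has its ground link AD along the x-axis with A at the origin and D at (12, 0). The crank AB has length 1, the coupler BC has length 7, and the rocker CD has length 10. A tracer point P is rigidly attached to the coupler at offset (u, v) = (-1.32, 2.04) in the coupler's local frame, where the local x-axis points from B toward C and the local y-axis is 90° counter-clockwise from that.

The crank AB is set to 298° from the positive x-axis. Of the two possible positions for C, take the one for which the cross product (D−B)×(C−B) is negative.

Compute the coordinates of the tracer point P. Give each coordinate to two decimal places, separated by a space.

1.38 1.37

A=(0,0), D=(12.00,0)
B = A + 1.00·(cos298°, sin298°) = (0.4695, -0.8829)
|BD| = 11.5643
circle(B,7.00) ∩ circle(D,10.00): a=3.5771, h=6.0170
  candidates: C₊=(3.5767,5.3896) cross=69.583; C₋=(4.4955,-6.6093) cross=-69.583
  mode - wants cross < 0 → take C=(4.4955,-6.6093) (cross=-69.583)
ex = (C−B)/|BC| = (0.5751,-0.8180); ey = (0.8180,0.5751)
P = B + -1.32·ex + 2.04·ey = (1.3791,1.3702)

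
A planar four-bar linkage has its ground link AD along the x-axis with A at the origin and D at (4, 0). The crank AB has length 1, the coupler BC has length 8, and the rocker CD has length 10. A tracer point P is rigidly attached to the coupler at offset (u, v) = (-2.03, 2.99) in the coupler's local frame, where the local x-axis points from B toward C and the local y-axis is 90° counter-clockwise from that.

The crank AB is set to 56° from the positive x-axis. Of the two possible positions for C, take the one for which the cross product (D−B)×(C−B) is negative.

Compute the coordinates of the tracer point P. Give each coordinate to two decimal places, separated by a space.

4.16 0.59

A=(0,0), D=(4.00,0)
B = A + 1.00·(cos56°, sin56°) = (0.5592, 0.8290)
|BD| = 3.5393
circle(B,8.00) ∩ circle(D,10.00): a=-3.3162, h=7.2803
  candidates: C₊=(-0.9594,8.6836) cross=25.767; C₋=(-4.3700,-5.4720) cross=-25.767
  mode - wants cross < 0 → take C=(-4.3700,-5.4720) (cross=-25.767)
ex = (C−B)/|BC| = (-0.6162,-0.7876); ey = (0.7876,-0.6162)
P = B + -2.03·ex + 2.99·ey = (4.1650,0.5856)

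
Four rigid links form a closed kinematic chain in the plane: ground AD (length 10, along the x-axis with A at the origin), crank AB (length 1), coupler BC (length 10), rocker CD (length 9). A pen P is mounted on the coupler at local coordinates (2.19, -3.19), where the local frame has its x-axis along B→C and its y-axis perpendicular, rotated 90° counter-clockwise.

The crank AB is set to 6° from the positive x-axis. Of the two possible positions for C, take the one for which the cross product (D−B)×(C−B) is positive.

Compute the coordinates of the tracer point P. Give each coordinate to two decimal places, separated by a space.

A=(0,0), D=(10.00,0)
B = A + 1.00·(cos6°, sin6°) = (0.9945, 0.1045)
|BD| = 9.0061
circle(B,10.00) ∩ circle(D,9.00): a=5.5579, h=8.3132
  candidates: C₊=(6.6485,8.3527) cross=74.870; C₋=(6.4555,-8.2727) cross=-74.870
  mode + wants cross > 0 → take C=(6.6485,8.3527) (cross=74.870)
ex = (C−B)/|BC| = (0.5654,0.8248); ey = (-0.8248,0.5654)
P = B + 2.19·ex + -3.19·ey = (4.8639,0.1073)

4.86 0.11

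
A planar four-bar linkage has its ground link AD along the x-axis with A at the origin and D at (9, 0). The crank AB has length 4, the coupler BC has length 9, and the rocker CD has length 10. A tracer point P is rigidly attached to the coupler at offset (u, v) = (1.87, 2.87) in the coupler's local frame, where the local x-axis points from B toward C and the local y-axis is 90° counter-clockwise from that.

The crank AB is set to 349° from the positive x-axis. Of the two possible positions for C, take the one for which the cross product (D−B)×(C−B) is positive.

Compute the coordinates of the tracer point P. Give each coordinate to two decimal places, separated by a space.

A=(0,0), D=(9.00,0)
B = A + 4.00·(cos349°, sin349°) = (3.9265, -0.7632)
|BD| = 5.1306
circle(B,9.00) ∩ circle(D,10.00): a=0.7136, h=8.9717
  candidates: C₊=(3.2976,8.2148) cross=46.030; C₋=(5.9669,-9.5289) cross=-46.030
  mode + wants cross > 0 → take C=(3.2976,8.2148) (cross=46.030)
ex = (C−B)/|BC| = (-0.0699,0.9976); ey = (-0.9976,-0.0699)
P = B + 1.87·ex + 2.87·ey = (0.9328,0.9016)

0.93 0.90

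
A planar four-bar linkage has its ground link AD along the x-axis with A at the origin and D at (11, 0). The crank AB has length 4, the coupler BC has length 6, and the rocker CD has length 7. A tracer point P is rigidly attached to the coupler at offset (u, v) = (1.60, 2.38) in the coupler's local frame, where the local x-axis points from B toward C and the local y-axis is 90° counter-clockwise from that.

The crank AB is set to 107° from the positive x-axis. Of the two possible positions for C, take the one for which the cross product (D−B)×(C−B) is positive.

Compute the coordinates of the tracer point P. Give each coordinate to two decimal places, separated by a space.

A=(0,0), D=(11.00,0)
B = A + 4.00·(cos107°, sin107°) = (-1.1695, 3.8252)
|BD| = 12.7565
circle(B,6.00) ∩ circle(D,7.00): a=5.8687, h=1.2483
  candidates: C₊=(4.8035,3.2562) cross=15.924; C₋=(4.0548,0.8746) cross=-15.924
  mode + wants cross > 0 → take C=(4.8035,3.2562) (cross=15.924)
ex = (C−B)/|BC| = (0.9955,-0.0948); ey = (0.0948,0.9955)
P = B + 1.60·ex + 2.38·ey = (0.6490,6.0428)

0.65 6.04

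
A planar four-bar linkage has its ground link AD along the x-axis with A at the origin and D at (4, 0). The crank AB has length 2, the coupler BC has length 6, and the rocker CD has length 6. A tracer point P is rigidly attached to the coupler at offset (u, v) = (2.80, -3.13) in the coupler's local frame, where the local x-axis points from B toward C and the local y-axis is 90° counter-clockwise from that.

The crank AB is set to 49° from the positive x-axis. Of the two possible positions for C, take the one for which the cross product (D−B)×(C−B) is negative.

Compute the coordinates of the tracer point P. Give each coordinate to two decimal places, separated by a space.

A=(0,0), D=(4.00,0)
B = A + 2.00·(cos49°, sin49°) = (1.3121, 1.5094)
|BD| = 3.0827
circle(B,6.00) ∩ circle(D,6.00): a=1.5414, h=5.7986
  candidates: C₊=(5.4953,5.8107) cross=17.875; C₋=(-0.1832,-4.3013) cross=-17.875
  mode - wants cross < 0 → take C=(-0.1832,-4.3013) (cross=-17.875)
ex = (C−B)/|BC| = (-0.2492,-0.9684); ey = (0.9684,-0.2492)
P = B + 2.80·ex + -3.13·ey = (-2.4169,-0.4222)

-2.42 -0.42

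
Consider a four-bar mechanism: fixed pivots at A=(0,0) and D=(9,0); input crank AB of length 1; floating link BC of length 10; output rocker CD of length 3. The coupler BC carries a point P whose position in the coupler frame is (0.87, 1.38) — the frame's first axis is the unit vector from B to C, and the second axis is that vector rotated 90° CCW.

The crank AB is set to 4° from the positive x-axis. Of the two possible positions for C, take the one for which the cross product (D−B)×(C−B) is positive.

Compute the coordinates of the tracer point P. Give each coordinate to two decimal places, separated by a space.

1.51 1.62

A=(0,0), D=(9.00,0)
B = A + 1.00·(cos4°, sin4°) = (0.9976, 0.0698)
|BD| = 8.0027
circle(B,10.00) ∩ circle(D,3.00): a=9.6869, h=2.4826
  candidates: C₊=(10.7058,2.4679) cross=19.868; C₋=(10.6625,-2.4972) cross=-19.868
  mode + wants cross > 0 → take C=(10.7058,2.4679) (cross=19.868)
ex = (C−B)/|BC| = (0.9708,0.2398); ey = (-0.2398,0.9708)
P = B + 0.87·ex + 1.38·ey = (1.5112,1.6181)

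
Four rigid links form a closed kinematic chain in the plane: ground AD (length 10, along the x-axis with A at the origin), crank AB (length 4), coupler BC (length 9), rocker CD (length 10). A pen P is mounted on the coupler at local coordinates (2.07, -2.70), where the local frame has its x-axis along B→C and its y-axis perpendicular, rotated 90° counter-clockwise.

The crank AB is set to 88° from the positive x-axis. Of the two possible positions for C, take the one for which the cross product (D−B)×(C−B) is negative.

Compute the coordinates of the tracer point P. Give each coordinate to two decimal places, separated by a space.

A=(0,0), D=(10.00,0)
B = A + 4.00·(cos88°, sin88°) = (0.1396, 3.9976)
|BD| = 10.6399
circle(B,9.00) ∩ circle(D,10.00): a=4.4271, h=7.8359
  candidates: C₊=(7.1864,9.5960) cross=83.373; C₋=(1.2983,-4.9275) cross=-83.373
  mode - wants cross < 0 → take C=(1.2983,-4.9275) (cross=-83.373)
ex = (C−B)/|BC| = (0.1287,-0.9917); ey = (0.9917,0.1287)
P = B + 2.07·ex + -2.70·ey = (-2.2714,1.5972)

-2.27 1.60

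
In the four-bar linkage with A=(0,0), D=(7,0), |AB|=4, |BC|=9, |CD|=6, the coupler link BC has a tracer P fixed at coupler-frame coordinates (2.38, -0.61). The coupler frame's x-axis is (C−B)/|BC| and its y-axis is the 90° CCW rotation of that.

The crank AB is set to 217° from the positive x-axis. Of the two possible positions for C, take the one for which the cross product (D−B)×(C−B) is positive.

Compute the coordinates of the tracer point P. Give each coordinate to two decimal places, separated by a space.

-1.15 -1.04

A=(0,0), D=(7.00,0)
B = A + 4.00·(cos217°, sin217°) = (-3.1945, -2.4073)
|BD| = 10.4749
circle(B,9.00) ∩ circle(D,6.00): a=7.3854, h=5.1435
  candidates: C₊=(2.8112,4.2958) cross=53.877; C₋=(5.1753,-5.7158) cross=-53.877
  mode + wants cross > 0 → take C=(2.8112,4.2958) (cross=53.877)
ex = (C−B)/|BC| = (0.6673,0.7448); ey = (-0.7448,0.6673)
P = B + 2.38·ex + -0.61·ey = (-1.1520,-1.0417)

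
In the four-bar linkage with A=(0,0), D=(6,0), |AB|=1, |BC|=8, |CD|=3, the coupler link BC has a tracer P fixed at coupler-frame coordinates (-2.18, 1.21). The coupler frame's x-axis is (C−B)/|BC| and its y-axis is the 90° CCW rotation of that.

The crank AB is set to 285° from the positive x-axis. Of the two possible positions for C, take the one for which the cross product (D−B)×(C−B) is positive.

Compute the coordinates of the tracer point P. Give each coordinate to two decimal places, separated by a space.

-2.23 -0.87

A=(0,0), D=(6.00,0)
B = A + 1.00·(cos285°, sin285°) = (0.2588, -0.9659)
|BD| = 5.8219
circle(B,8.00) ∩ circle(D,3.00): a=7.6345, h=2.3905
  candidates: C₊=(7.3909,2.6581) cross=13.917; C₋=(8.1841,-2.0566) cross=-13.917
  mode + wants cross > 0 → take C=(7.3909,2.6581) (cross=13.917)
ex = (C−B)/|BC| = (0.8915,0.4530); ey = (-0.4530,0.8915)
P = B + -2.18·ex + 1.21·ey = (-2.2328,-0.8747)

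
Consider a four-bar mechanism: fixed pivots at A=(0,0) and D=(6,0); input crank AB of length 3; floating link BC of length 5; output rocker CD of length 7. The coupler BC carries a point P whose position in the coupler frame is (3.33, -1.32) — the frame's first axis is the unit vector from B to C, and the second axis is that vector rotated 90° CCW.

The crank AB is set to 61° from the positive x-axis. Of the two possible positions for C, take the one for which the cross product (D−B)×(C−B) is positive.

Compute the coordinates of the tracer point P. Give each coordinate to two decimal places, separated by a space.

4.41 4.65

A=(0,0), D=(6.00,0)
B = A + 3.00·(cos61°, sin61°) = (1.4544, 2.6239)
|BD| = 5.2485
circle(B,5.00) ∩ circle(D,7.00): a=0.3379, h=4.9886
  candidates: C₊=(4.2410,6.7754) cross=26.183; C₋=(-0.7468,-1.8655) cross=-26.183
  mode + wants cross > 0 → take C=(4.2410,6.7754) (cross=26.183)
ex = (C−B)/|BC| = (0.5573,0.8303); ey = (-0.8303,0.5573)
P = B + 3.33·ex + -1.32·ey = (4.4063,4.6531)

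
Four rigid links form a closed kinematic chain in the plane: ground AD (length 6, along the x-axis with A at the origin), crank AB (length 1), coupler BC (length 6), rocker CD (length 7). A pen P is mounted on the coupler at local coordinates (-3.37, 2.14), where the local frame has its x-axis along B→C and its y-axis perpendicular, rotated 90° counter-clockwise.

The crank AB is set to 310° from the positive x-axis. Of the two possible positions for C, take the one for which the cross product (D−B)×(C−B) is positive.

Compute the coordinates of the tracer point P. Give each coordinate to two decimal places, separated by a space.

-1.86 -3.88

A=(0,0), D=(6.00,0)
B = A + 1.00·(cos310°, sin310°) = (0.6428, -0.7660)
|BD| = 5.4117
circle(B,6.00) ∩ circle(D,7.00): a=1.5048, h=5.8082
  candidates: C₊=(1.3102,5.1967) cross=31.433; C₋=(2.9546,-6.3028) cross=-31.433
  mode + wants cross > 0 → take C=(1.3102,5.1967) (cross=31.433)
ex = (C−B)/|BC| = (0.1112,0.9938); ey = (-0.9938,0.1112)
P = B + -3.37·ex + 2.14·ey = (-1.8588,-3.8771)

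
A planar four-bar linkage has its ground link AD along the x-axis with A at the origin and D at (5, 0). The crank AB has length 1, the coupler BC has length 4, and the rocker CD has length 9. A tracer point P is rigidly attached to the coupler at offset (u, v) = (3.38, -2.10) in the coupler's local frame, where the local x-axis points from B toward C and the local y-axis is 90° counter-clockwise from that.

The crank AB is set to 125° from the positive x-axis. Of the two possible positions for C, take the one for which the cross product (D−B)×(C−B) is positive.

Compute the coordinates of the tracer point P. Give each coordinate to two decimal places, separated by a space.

A=(0,0), D=(5.00,0)
B = A + 1.00·(cos125°, sin125°) = (-0.5736, 0.8192)
|BD| = 5.6335
circle(B,4.00) ∩ circle(D,9.00): a=-2.9524, h=2.6988
  candidates: C₊=(-3.1022,3.9186) cross=15.203; C₋=(-3.8870,-1.4216) cross=-15.203
  mode + wants cross > 0 → take C=(-3.1022,3.9186) (cross=15.203)
ex = (C−B)/|BC| = (-0.6321,0.7748); ey = (-0.7748,-0.6321)
P = B + 3.38·ex + -2.10·ey = (-1.0830,4.7656)

-1.08 4.77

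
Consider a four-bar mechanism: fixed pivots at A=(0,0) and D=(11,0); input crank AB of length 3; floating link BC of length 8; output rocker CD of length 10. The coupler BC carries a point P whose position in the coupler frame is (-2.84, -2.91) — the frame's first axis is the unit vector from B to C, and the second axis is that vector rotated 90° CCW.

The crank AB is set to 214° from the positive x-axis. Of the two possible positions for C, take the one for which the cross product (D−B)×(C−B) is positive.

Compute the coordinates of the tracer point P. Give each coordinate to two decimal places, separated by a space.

-1.81 -5.69

A=(0,0), D=(11.00,0)
B = A + 3.00·(cos214°, sin214°) = (-2.4871, -1.6776)
|BD| = 13.5910
circle(B,8.00) ∩ circle(D,10.00): a=5.4711, h=5.8367
  candidates: C₊=(2.2217,4.7898) cross=79.327; C₋=(3.6626,-6.7943) cross=-79.327
  mode + wants cross > 0 → take C=(2.2217,4.7898) (cross=79.327)
ex = (C−B)/|BC| = (0.5886,0.8084); ey = (-0.8084,0.5886)
P = B + -2.84·ex + -2.91·ey = (-1.8062,-5.6863)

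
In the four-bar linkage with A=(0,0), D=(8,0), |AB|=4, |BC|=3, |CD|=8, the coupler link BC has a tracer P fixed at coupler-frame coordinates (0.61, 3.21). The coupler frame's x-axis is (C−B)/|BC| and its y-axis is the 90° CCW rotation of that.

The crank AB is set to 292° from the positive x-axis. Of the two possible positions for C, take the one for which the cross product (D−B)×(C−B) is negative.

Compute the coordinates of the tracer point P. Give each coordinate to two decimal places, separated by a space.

A=(0,0), D=(8.00,0)
B = A + 4.00·(cos292°, sin292°) = (1.4984, -3.7087)
|BD| = 7.4850
circle(B,3.00) ∩ circle(D,8.00): a=0.0685, h=2.9992
  candidates: C₊=(0.0718,-1.0696) cross=22.449; C₋=(3.0440,-6.2800) cross=-22.449
  mode - wants cross < 0 → take C=(3.0440,-6.2800) (cross=-22.449)
ex = (C−B)/|BC| = (0.5152,-0.8571); ey = (0.8571,0.5152)
P = B + 0.61·ex + 3.21·ey = (4.5639,-2.5778)

4.56 -2.58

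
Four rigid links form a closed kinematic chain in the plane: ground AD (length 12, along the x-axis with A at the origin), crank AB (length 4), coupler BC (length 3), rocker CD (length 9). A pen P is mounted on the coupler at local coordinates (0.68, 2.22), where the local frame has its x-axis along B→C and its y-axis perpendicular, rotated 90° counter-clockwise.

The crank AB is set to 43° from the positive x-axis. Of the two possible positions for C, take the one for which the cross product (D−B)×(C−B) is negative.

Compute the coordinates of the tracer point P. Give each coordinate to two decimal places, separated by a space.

5.16 2.11

A=(0,0), D=(12.00,0)
B = A + 4.00·(cos43°, sin43°) = (2.9254, 2.7280)
|BD| = 9.4758
circle(B,3.00) ∩ circle(D,9.00): a=0.9387, h=2.8494
  candidates: C₊=(4.6447,5.1865) cross=27.000; C₋=(3.0041,-0.2710) cross=-27.000
  mode - wants cross < 0 → take C=(3.0041,-0.2710) (cross=-27.000)
ex = (C−B)/|BC| = (0.0262,-0.9997); ey = (0.9997,0.0262)
P = B + 0.68·ex + 2.22·ey = (5.1625,2.1064)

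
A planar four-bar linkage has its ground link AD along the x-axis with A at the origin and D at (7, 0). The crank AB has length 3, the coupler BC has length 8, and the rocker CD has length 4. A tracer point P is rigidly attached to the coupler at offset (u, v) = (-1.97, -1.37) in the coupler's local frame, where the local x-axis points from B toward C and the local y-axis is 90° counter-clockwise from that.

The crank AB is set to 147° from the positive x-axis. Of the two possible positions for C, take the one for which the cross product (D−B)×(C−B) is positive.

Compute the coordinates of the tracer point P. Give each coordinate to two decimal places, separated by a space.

-4.09 -0.18

A=(0,0), D=(7.00,0)
B = A + 3.00·(cos147°, sin147°) = (-2.5160, 1.6339)
|BD| = 9.6553
circle(B,8.00) ∩ circle(D,4.00): a=7.3133, h=3.2427
  candidates: C₊=(5.2406,3.5923) cross=31.309; C₋=(4.1431,-2.7996) cross=-31.309
  mode + wants cross > 0 → take C=(5.2406,3.5923) (cross=31.309)
ex = (C−B)/|BC| = (0.9696,0.2448); ey = (-0.2448,0.9696)
P = B + -1.97·ex + -1.37·ey = (-4.0907,-0.1766)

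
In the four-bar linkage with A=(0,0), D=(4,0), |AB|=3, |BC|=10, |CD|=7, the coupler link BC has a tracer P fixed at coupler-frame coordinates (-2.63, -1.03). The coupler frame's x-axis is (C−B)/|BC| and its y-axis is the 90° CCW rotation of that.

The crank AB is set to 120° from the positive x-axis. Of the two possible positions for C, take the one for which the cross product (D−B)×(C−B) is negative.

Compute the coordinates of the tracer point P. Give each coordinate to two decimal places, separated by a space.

-3.41 4.68

A=(0,0), D=(4.00,0)
B = A + 3.00·(cos120°, sin120°) = (-1.5000, 2.5981)
|BD| = 6.0828
circle(B,10.00) ∩ circle(D,7.00): a=7.2336, h=6.9048
  candidates: C₊=(7.9897,5.7517) cross=42.000; C₋=(2.0914,-6.7348) cross=-42.000
  mode - wants cross < 0 → take C=(2.0914,-6.7348) (cross=-42.000)
ex = (C−B)/|BC| = (0.3591,-0.9333); ey = (0.9333,0.3591)
P = B + -2.63·ex + -1.03·ey = (-3.4058,4.6827)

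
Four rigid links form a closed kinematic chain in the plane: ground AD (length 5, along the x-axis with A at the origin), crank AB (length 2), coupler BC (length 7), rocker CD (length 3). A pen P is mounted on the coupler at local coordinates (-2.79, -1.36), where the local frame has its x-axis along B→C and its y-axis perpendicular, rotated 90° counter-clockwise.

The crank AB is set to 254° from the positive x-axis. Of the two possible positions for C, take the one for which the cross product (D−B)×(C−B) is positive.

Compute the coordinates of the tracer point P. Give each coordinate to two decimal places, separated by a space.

A=(0,0), D=(5.00,0)
B = A + 2.00·(cos254°, sin254°) = (-0.5513, -1.9225)
|BD| = 5.8748
circle(B,7.00) ∩ circle(D,3.00): a=6.3418, h=2.9634
  candidates: C₊=(4.4715,2.9531) cross=17.409; C₋=(6.4111,-2.6474) cross=-17.409
  mode + wants cross > 0 → take C=(4.4715,2.9531) (cross=17.409)
ex = (C−B)/|BC| = (0.7175,0.6965); ey = (-0.6965,0.7175)
P = B + -2.79·ex + -1.36·ey = (-1.6060,-4.8417)

-1.61 -4.84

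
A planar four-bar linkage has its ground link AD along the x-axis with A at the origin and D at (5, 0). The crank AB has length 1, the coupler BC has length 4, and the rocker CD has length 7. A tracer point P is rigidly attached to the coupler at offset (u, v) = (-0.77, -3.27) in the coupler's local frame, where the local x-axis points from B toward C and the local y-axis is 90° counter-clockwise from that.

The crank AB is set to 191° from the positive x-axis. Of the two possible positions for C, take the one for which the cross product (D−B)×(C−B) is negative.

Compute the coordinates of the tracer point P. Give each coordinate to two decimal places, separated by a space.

A=(0,0), D=(5.00,0)
B = A + 1.00·(cos191°, sin191°) = (-0.9816, -0.1908)
|BD| = 5.9847
circle(B,4.00) ∩ circle(D,7.00): a=0.2353, h=3.9931
  candidates: C₊=(-0.8738,3.8077) cross=23.897; C₋=(-0.6191,-4.1744) cross=-23.897
  mode - wants cross < 0 → take C=(-0.6191,-4.1744) (cross=-23.897)
ex = (C−B)/|BC| = (0.0906,-0.9959); ey = (0.9959,0.0906)
P = B + -0.77·ex + -3.27·ey = (-4.3080,0.2797)

-4.31 0.28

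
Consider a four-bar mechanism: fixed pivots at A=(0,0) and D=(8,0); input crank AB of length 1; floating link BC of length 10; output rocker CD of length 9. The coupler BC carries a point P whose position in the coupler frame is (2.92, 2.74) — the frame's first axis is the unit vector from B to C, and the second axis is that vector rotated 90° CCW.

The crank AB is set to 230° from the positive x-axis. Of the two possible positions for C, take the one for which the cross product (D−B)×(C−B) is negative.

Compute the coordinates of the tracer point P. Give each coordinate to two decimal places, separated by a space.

A=(0,0), D=(8.00,0)
B = A + 1.00·(cos230°, sin230°) = (-0.6428, -0.7660)
|BD| = 8.6767
circle(B,10.00) ∩ circle(D,9.00): a=5.4332, h=8.3952
  candidates: C₊=(4.0280,8.0761) cross=72.843; C₋=(5.5104,-8.6488) cross=-72.843
  mode - wants cross < 0 → take C=(5.5104,-8.6488) (cross=-72.843)
ex = (C−B)/|BC| = (0.6153,-0.7883); ey = (0.7883,0.6153)
P = B + 2.92·ex + 2.74·ey = (3.3138,-1.3818)

3.31 -1.38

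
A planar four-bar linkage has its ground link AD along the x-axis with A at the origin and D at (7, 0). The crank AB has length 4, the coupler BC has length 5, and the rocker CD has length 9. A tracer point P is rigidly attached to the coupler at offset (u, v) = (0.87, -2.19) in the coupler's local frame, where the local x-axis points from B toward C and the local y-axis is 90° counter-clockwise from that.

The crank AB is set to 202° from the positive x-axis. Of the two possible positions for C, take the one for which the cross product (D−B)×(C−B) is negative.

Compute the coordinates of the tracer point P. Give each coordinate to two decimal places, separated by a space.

A=(0,0), D=(7.00,0)
B = A + 4.00·(cos202°, sin202°) = (-3.7087, -1.4984)
|BD| = 10.8131
circle(B,5.00) ∩ circle(D,9.00): a=2.8171, h=4.1309
  candidates: C₊=(-1.4913,2.9830) cross=44.667; C₋=(-0.3464,-5.1991) cross=-44.667
  mode - wants cross < 0 → take C=(-0.3464,-5.1991) (cross=-44.667)
ex = (C−B)/|BC| = (0.6725,-0.7401); ey = (0.7401,0.6725)
P = B + 0.87·ex + -2.19·ey = (-4.7446,-3.6150)

-4.74 -3.62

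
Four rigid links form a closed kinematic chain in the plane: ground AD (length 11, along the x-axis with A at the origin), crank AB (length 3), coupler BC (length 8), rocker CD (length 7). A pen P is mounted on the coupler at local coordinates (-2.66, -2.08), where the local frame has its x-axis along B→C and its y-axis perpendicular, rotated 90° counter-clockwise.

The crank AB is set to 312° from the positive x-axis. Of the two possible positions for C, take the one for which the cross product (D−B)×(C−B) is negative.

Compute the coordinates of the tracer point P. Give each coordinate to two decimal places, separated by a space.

-1.36 -2.51

A=(0,0), D=(11.00,0)
B = A + 3.00·(cos312°, sin312°) = (2.0074, -2.2294)
|BD| = 9.2648
circle(B,8.00) ∩ circle(D,7.00): a=5.4419, h=5.8639
  candidates: C₊=(5.8784,4.7717) cross=54.328; C₋=(8.7005,-6.6115) cross=-54.328
  mode - wants cross < 0 → take C=(8.7005,-6.6115) (cross=-54.328)
ex = (C−B)/|BC| = (0.8366,-0.5478); ey = (0.5478,0.8366)
P = B + -2.66·ex + -2.08·ey = (-1.3574,-2.5126)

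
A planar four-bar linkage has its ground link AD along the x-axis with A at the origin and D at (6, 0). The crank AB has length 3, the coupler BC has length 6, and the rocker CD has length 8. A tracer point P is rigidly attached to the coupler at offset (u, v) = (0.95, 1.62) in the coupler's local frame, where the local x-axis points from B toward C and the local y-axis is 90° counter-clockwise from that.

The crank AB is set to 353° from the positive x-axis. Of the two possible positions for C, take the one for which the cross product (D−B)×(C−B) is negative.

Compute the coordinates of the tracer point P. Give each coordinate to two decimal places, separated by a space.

4.07 -1.89

A=(0,0), D=(6.00,0)
B = A + 3.00·(cos353°, sin353°) = (2.9776, -0.3656)
|BD| = 3.0444
circle(B,6.00) ∩ circle(D,8.00): a=-3.0764, h=5.1513
  candidates: C₊=(-0.6951,4.3789) cross=15.683; C₋=(0.5421,-5.8491) cross=-15.683
  mode - wants cross < 0 → take C=(0.5421,-5.8491) (cross=-15.683)
ex = (C−B)/|BC| = (-0.4059,-0.9139); ey = (0.9139,-0.4059)
P = B + 0.95·ex + 1.62·ey = (4.0725,-1.8914)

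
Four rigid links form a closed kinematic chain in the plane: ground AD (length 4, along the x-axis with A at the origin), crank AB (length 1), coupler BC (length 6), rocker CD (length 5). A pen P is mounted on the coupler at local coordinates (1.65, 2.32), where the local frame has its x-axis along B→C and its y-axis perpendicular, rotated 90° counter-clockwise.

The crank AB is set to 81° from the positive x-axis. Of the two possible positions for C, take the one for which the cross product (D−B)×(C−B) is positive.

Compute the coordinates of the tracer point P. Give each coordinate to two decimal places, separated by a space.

A=(0,0), D=(4.00,0)
B = A + 1.00·(cos81°, sin81°) = (0.1564, 0.9877)
|BD| = 3.9684
circle(B,6.00) ∩ circle(D,5.00): a=3.3702, h=4.9641
  candidates: C₊=(4.6560,4.9568) cross=19.700; C₋=(2.1851,-4.6590) cross=-19.700
  mode + wants cross > 0 → take C=(4.6560,4.9568) (cross=19.700)
ex = (C−B)/|BC| = (0.7499,0.6615); ey = (-0.6615,0.7499)
P = B + 1.65·ex + 2.32·ey = (-0.1409,3.8190)

-0.14 3.82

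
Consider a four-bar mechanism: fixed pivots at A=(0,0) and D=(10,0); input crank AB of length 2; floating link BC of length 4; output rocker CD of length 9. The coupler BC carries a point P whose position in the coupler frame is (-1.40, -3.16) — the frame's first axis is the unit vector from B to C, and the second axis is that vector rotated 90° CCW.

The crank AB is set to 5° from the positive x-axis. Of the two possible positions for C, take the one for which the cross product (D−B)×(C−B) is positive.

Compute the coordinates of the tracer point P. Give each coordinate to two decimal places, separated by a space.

A=(0,0), D=(10.00,0)
B = A + 2.00·(cos5°, sin5°) = (1.9924, 0.1743)
|BD| = 8.0095
circle(B,4.00) ∩ circle(D,9.00): a=-0.0529, h=3.9996
  candidates: C₊=(2.0265,4.1742) cross=32.035; C₋=(1.8524,-3.8232) cross=-32.035
  mode + wants cross > 0 → take C=(2.0265,4.1742) (cross=32.035)
ex = (C−B)/|BC| = (0.0085,1.0000); ey = (-1.0000,0.0085)
P = B + -1.40·ex + -3.16·ey = (5.1403,-1.2526)

5.14 -1.25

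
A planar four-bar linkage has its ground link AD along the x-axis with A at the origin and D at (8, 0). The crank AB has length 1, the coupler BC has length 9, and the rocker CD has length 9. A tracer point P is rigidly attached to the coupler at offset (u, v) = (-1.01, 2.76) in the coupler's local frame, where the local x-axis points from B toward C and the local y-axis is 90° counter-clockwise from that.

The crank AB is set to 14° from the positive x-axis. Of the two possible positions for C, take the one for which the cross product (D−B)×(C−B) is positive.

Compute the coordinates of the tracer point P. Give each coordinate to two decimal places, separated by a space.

-1.96 0.49

A=(0,0), D=(8.00,0)
B = A + 1.00·(cos14°, sin14°) = (0.9703, 0.2419)
|BD| = 7.0339
circle(B,9.00) ∩ circle(D,9.00): a=3.5169, h=8.2844
  candidates: C₊=(4.7701,8.4005) cross=58.271; C₋=(4.2002,-8.1585) cross=-58.271
  mode + wants cross > 0 → take C=(4.7701,8.4005) (cross=58.271)
ex = (C−B)/|BC| = (0.4222,0.9065); ey = (-0.9065,0.4222)
P = B + -1.01·ex + 2.76·ey = (-1.9581,0.4916)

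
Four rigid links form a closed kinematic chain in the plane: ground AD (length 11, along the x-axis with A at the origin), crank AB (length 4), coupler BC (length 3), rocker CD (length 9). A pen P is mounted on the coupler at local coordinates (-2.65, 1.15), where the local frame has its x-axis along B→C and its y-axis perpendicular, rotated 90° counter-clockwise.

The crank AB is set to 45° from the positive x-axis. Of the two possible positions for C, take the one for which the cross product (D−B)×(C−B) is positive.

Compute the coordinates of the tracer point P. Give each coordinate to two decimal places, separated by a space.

0.76 0.81

A=(0,0), D=(11.00,0)
B = A + 4.00·(cos45°, sin45°) = (2.8284, 2.8284)
|BD| = 8.6472
circle(B,3.00) ∩ circle(D,9.00): a=0.1604, h=2.9957
  candidates: C₊=(3.9599,5.6069) cross=25.905; C₋=(2.0002,-0.0550) cross=-25.905
  mode + wants cross > 0 → take C=(3.9599,5.6069) (cross=25.905)
ex = (C−B)/|BC| = (0.3772,0.9261); ey = (-0.9261,0.3772)
P = B + -2.65·ex + 1.15·ey = (0.7639,0.8079)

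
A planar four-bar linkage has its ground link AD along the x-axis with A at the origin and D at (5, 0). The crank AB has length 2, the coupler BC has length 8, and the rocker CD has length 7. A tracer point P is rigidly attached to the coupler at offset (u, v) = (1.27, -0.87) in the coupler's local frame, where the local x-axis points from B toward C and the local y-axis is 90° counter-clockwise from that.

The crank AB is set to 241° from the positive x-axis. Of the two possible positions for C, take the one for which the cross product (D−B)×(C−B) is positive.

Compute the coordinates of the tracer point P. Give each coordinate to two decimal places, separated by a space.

A=(0,0), D=(5.00,0)
B = A + 2.00·(cos241°, sin241°) = (-0.9696, -1.7492)
|BD| = 6.2206
circle(B,8.00) ∩ circle(D,7.00): a=4.3160, h=6.7359
  candidates: C₊=(1.2781,5.9285) cross=41.902; C₋=(5.0663,-6.9997) cross=-41.902
  mode + wants cross > 0 → take C=(1.2781,5.9285) (cross=41.902)
ex = (C−B)/|BC| = (0.2810,0.9597); ey = (-0.9597,0.2810)
P = B + 1.27·ex + -0.87·ey = (0.2222,-0.7748)

0.22 -0.77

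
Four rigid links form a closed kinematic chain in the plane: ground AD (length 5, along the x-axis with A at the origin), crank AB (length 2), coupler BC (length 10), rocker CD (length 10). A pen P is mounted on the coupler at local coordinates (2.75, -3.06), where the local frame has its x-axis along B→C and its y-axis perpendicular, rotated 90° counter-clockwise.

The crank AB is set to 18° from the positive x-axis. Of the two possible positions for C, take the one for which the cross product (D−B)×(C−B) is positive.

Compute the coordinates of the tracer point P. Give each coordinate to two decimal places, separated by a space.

5.73 2.13

A=(0,0), D=(5.00,0)
B = A + 2.00·(cos18°, sin18°) = (1.9021, 0.6180)
|BD| = 3.1589
circle(B,10.00) ∩ circle(D,10.00): a=1.5795, h=9.8745
  candidates: C₊=(5.3830,9.9927) cross=31.193; C₋=(1.5192,-9.3746) cross=-31.193
  mode + wants cross > 0 → take C=(5.3830,9.9927) (cross=31.193)
ex = (C−B)/|BC| = (0.3481,0.9375); ey = (-0.9375,0.3481)
P = B + 2.75·ex + -3.06·ey = (5.7280,2.1309)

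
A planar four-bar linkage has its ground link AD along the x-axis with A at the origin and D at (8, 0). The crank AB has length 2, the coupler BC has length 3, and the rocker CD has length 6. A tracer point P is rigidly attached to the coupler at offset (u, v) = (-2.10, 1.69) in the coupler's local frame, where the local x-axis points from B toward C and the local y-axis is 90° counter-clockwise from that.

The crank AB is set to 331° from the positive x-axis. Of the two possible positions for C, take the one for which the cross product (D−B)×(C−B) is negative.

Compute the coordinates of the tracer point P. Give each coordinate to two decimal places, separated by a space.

2.22 1.69

A=(0,0), D=(8.00,0)
B = A + 2.00·(cos331°, sin331°) = (1.7492, -0.9696)
|BD| = 6.3255
circle(B,3.00) ∩ circle(D,6.00): a=1.0285, h=2.8182
  candidates: C₊=(2.3336,1.9729) cross=17.826; C₋=(3.1976,-3.5968) cross=-17.826
  mode - wants cross < 0 → take C=(3.1976,-3.5968) (cross=-17.826)
ex = (C−B)/|BC| = (0.4828,-0.8757); ey = (0.8757,0.4828)
P = B + -2.10·ex + 1.69·ey = (2.2154,1.6853)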